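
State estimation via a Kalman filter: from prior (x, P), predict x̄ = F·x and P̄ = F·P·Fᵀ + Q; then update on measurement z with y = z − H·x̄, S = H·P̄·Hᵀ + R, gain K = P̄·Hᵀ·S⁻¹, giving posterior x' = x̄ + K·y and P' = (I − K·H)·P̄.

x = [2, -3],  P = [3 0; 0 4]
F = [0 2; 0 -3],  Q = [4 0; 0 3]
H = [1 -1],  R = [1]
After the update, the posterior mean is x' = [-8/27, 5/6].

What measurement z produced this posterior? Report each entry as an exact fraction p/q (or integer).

x̄ = F·x = [-6, 9]
P̄ = F·P·Fᵀ + Q = [20 -24; -24 39]
S = H·P̄·Hᵀ + R = [108]
K = P̄·Hᵀ·S⁻¹ = [11/27; -7/12]
x' − x̄ = [154/27, -49/6] = K·y
y = (KᵀK)⁻¹·Kᵀ·(x' − x̄) = [14]
z = y + H·x̄ = [14] + [-15] = [-1]

z = [-1]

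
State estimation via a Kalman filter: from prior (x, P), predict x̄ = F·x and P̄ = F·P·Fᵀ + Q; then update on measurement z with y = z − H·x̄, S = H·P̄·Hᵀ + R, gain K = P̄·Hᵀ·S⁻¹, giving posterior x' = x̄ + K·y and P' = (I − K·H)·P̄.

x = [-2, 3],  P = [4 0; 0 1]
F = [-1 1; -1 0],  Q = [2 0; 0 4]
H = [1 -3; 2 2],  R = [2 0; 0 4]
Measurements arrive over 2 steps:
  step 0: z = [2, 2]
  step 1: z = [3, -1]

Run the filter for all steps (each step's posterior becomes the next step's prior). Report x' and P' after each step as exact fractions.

step 0: x' = [1168/743, -158/743], P' = [454/743 48/743; 48/743 136/743]
step 1: x' = [-994/15569, -14428/15569], P' = [25487/46707 810/15569; 810/15569 2798/15569]

step 0: x̄ = F·x = [5, 2]
step 0: P̄ = F·P·Fᵀ + Q = [7 4; 4 8]
step 0: y = z − H·x̄ = [3, -12]
step 0: S = H·P̄·Hᵀ + R = [57 -50; -50 96]
step 0: K = P̄·Hᵀ·S⁻¹ = [155/743 251/743; -180/743 92/743]
step 0: x' = x̄ + K·y = [1168/743, -158/743]
step 0: P' = (I − K·H)·P̄ = [454/743 48/743; 48/743 136/743]
step 1: x̄ = F·x = [-1326/743, -1168/743]
step 1: P̄ = F·P·Fᵀ + Q = [1980/743 406/743; 406/743 3426/743]
step 1: y = z − H·x̄ = [51/743, 4245/743]
step 1: S = H·P̄·Hᵀ + R = [31864/743 -18220/743; -18220/743 27844/743]
step 1: K = P̄·Hᵀ·S⁻¹ = [18197/93414 27917/93414; -3792/15569 1804/15569]
step 1: x' = x̄ + K·y = [-994/15569, -14428/15569]
step 1: P' = (I − K·H)·P̄ = [25487/46707 810/15569; 810/15569 2798/15569]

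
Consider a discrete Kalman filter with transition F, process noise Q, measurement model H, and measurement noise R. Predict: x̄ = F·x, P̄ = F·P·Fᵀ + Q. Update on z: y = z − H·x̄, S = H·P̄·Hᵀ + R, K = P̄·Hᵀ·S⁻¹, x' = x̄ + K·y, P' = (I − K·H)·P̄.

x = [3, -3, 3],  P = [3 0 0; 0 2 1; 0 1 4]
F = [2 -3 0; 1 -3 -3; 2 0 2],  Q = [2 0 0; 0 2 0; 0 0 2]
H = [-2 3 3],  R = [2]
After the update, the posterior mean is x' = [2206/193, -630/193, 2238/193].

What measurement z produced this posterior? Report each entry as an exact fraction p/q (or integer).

z = [2]

x̄ = F·x = [15, 3, 12]
P̄ = F·P·Fᵀ + Q = [32 33 6; 33 77 -24; 6 -24 30]
S = H·P̄·Hᵀ + R = [193]
K = P̄·Hᵀ·S⁻¹ = [53/193; 93/193; 6/193]
x' − x̄ = [-689/193, -1209/193, -78/193] = K·y
y = (KᵀK)⁻¹·Kᵀ·(x' − x̄) = [-13]
z = y + H·x̄ = [-13] + [15] = [2]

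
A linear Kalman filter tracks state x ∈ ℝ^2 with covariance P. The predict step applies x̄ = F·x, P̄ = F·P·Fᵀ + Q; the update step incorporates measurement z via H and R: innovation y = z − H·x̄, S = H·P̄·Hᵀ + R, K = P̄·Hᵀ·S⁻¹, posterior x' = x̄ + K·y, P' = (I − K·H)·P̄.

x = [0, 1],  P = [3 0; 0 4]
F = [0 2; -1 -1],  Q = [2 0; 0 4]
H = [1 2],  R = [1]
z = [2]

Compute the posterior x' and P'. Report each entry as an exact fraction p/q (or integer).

x̄ = F·x = [2, -1]
P̄ = F·P·Fᵀ + Q = [18 -8; -8 11]
y = z − H·x̄ = [2]
S = H·P̄·Hᵀ + R = [31]
K = P̄·Hᵀ·S⁻¹ = [2/31; 14/31]
x' = x̄ + K·y = [66/31, -3/31]
P' = (I − K·H)·P̄ = [554/31 -276/31; -276/31 145/31]

x' = [66/31, -3/31]
P' = [554/31 -276/31; -276/31 145/31]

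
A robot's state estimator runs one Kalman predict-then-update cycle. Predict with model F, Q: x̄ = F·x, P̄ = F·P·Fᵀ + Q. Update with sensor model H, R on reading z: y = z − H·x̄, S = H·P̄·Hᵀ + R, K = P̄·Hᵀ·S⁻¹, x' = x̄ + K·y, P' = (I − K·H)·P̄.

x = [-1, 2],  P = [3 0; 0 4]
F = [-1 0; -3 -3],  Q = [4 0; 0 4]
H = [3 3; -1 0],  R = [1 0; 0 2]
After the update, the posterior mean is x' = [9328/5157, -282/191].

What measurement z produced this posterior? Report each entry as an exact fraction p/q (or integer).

z = [1, -2]

x̄ = F·x = [1, -3]
P̄ = F·P·Fᵀ + Q = [7 9; 9 67]
S = H·P̄·Hᵀ + R = [829 -48; -48 9]
K = P̄·Hᵀ·S⁻¹ = [32/1719 -3499/5157; 60/191 129/191]
x' − x̄ = [4171/5157, 291/191] = K·y
y = (KᵀK)⁻¹·Kᵀ·(x' − x̄) = [7, -1]
z = y + H·x̄ = [7, -1] + [-6, -1] = [1, -2]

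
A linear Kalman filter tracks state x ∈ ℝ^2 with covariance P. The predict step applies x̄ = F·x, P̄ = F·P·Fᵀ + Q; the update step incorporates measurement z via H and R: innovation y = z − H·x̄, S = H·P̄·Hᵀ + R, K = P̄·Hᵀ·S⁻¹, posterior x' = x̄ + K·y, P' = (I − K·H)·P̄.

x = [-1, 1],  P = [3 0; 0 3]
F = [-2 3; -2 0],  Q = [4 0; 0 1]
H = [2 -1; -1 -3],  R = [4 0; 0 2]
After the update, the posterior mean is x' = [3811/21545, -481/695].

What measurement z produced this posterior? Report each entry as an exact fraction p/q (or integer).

x̄ = F·x = [5, 2]
P̄ = F·P·Fᵀ + Q = [43 12; 12 13]
S = H·P̄·Hᵀ + R = [141 -107; -107 234]
K = P̄·Hᵀ·S⁻¹ = [8863/21545 -3221/21545; -93/695 -194/695]
x' − x̄ = [-103914/21545, -1871/695] = K·y
y = (KᵀK)⁻¹·Kᵀ·(x' − x̄) = [-7, 13]
z = y + H·x̄ = [-7, 13] + [8, -11] = [1, 2]

z = [1, 2]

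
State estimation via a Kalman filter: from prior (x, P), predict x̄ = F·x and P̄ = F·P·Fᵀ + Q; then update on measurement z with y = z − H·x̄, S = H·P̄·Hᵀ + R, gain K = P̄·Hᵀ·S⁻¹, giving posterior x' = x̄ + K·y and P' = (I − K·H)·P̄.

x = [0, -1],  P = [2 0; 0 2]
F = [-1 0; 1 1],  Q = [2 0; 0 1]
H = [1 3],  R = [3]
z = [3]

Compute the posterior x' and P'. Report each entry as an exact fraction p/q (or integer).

x̄ = F·x = [0, -1]
P̄ = F·P·Fᵀ + Q = [4 -2; -2 5]
y = z − H·x̄ = [6]
S = H·P̄·Hᵀ + R = [40]
K = P̄·Hᵀ·S⁻¹ = [-1/20; 13/40]
x' = x̄ + K·y = [-3/10, 19/20]
P' = (I − K·H)·P̄ = [39/10 -27/20; -27/20 31/40]

x' = [-3/10, 19/20]
P' = [39/10 -27/20; -27/20 31/40]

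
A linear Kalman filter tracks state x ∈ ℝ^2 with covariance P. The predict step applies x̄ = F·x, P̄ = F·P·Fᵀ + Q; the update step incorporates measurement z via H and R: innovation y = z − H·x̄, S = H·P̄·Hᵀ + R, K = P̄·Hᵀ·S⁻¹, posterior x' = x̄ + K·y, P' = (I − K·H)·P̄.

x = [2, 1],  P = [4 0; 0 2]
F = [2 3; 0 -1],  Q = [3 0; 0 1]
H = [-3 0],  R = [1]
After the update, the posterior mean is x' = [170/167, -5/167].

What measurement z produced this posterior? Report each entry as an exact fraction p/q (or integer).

x̄ = F·x = [7, -1]
P̄ = F·P·Fᵀ + Q = [37 -6; -6 3]
S = H·P̄·Hᵀ + R = [334]
K = P̄·Hᵀ·S⁻¹ = [-111/334; 9/167]
x' − x̄ = [-999/167, 162/167] = K·y
y = (KᵀK)⁻¹·Kᵀ·(x' − x̄) = [18]
z = y + H·x̄ = [18] + [-21] = [-3]

z = [-3]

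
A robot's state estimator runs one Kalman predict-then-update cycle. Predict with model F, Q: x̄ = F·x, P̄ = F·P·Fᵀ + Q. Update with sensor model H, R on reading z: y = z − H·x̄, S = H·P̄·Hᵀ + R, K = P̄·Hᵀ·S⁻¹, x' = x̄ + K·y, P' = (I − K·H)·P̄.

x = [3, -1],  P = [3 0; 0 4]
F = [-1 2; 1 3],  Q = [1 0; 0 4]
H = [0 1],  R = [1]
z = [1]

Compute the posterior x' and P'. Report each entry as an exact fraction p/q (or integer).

x' = [-199/44, 43/44]
P' = [439/44 21/44; 21/44 43/44]

x̄ = F·x = [-5, 0]
P̄ = F·P·Fᵀ + Q = [20 21; 21 43]
y = z − H·x̄ = [1]
S = H·P̄·Hᵀ + R = [44]
K = P̄·Hᵀ·S⁻¹ = [21/44; 43/44]
x' = x̄ + K·y = [-199/44, 43/44]
P' = (I − K·H)·P̄ = [439/44 21/44; 21/44 43/44]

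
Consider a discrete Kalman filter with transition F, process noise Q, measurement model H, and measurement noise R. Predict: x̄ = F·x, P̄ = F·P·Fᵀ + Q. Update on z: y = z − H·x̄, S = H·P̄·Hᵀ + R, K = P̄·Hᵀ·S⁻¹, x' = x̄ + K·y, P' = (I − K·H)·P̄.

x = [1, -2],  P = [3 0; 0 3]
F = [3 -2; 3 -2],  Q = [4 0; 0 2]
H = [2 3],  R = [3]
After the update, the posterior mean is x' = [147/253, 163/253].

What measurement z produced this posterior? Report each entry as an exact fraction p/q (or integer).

z = [3]

x̄ = F·x = [7, 7]
P̄ = F·P·Fᵀ + Q = [43 39; 39 41]
S = H·P̄·Hᵀ + R = [1012]
K = P̄·Hᵀ·S⁻¹ = [203/1012; 201/1012]
x' − x̄ = [-1624/253, -1608/253] = K·y
y = (KᵀK)⁻¹·Kᵀ·(x' − x̄) = [-32]
z = y + H·x̄ = [-32] + [35] = [3]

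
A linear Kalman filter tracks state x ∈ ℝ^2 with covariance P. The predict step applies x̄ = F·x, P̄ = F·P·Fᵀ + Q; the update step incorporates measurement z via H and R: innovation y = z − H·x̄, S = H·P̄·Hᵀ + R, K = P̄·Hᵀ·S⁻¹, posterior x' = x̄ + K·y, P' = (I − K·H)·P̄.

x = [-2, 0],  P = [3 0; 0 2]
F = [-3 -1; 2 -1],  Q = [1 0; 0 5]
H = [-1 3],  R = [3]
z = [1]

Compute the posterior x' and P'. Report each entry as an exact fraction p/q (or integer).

x' = [53/50, 187/300]
P' = [243/25 149/50; 149/50 371/300]

x̄ = F·x = [6, -4]
P̄ = F·P·Fᵀ + Q = [30 -16; -16 19]
y = z − H·x̄ = [19]
S = H·P̄·Hᵀ + R = [300]
K = P̄·Hᵀ·S⁻¹ = [-13/50; 73/300]
x' = x̄ + K·y = [53/50, 187/300]
P' = (I − K·H)·P̄ = [243/25 149/50; 149/50 371/300]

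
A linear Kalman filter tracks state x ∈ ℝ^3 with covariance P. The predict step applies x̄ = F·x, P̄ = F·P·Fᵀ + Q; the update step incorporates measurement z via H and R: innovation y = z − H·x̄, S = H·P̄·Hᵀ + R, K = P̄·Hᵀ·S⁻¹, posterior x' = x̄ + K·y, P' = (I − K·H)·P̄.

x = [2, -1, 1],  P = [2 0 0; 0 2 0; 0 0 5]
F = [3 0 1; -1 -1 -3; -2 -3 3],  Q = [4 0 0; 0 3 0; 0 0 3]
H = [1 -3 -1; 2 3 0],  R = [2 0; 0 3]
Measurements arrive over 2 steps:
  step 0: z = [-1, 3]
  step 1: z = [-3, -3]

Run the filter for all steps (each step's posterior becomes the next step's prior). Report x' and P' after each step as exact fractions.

step 0: x̄ = F·x = [7, -4, 2]
step 0: P̄ = F·P·Fᵀ + Q = [27 -21 3; -21 52 -35; 3 -35 74]
step 0: y = z − H·x̄ = [-18, 1]
step 0: S = H·P̄·Hᵀ + R = [481 -252; -252 327]
step 0: K = P̄·Hᵀ·S⁻¹ = [8727/31261 5865/31261; -5902/31261 6350/31261; -4610/31261 -13017/31261]
step 0: x' = x̄ + K·y = [67606/31261, -12458/31261, 132485/31261]
step 0: P' = (I − K·H)·P̄ = [137583/31261 -85857/31261 377700/31261; -85857/31261 63588/31261 -264817/31261; 377700/31261 -264817/31261 1181371/31261]
step 1: x̄ = F·x = [335303/31261, -452603/31261, 299617/31261]
step 1: P̄ = F·P·Fᵀ + Q = [4810862/31261 -7211474/31261 6929679/31261; -7211474/31261 11432877/31261 -11051496/31261; 6929679/31261 -11051496/31261 11052768/31261]
step 1: y = z − H·x̄ = [-1487278/31261, 593420/31261]
step 1: S = H·P̄·Hᵀ + R = [81922555/31261 -52344617/31261; -52344617/31261 35695436/31261]
step 1: K = P̄·Hᵀ·S⁻¹ = [2169410874/5895601231 92093015/453507787; -1498618533/5895601231 83472184/453507787; 841056114/5895601231 -150270519/453507787]
step 1: x' = x̄ + K·y = [-1326933303/453507787, 503055897/453507787, -1583978585/453507787]
step 1: P' = (I − K·H)·P̄ = [13028077542/5895601231 -7488175833/5895601231 31153783293/5895601231; -7488175833/5895601231 6077255614/5895601231 -22722705609/5895601231; 31153783293/5895601231 -22722705609/5895601231 97639787892/5895601231]

step 0: x' = [67606/31261, -12458/31261, 132485/31261], P' = [137583/31261 -85857/31261 377700/31261; -85857/31261 63588/31261 -264817/31261; 377700/31261 -264817/31261 1181371/31261]
step 1: x' = [-1326933303/453507787, 503055897/453507787, -1583978585/453507787], P' = [13028077542/5895601231 -7488175833/5895601231 31153783293/5895601231; -7488175833/5895601231 6077255614/5895601231 -22722705609/5895601231; 31153783293/5895601231 -22722705609/5895601231 97639787892/5895601231]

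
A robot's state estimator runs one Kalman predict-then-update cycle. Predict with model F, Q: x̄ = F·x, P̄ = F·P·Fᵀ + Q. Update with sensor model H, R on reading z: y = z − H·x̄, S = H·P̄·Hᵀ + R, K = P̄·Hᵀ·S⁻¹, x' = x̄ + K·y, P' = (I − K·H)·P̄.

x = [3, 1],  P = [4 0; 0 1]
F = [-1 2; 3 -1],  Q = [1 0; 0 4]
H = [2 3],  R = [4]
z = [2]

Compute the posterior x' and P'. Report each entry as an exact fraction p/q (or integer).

x̄ = F·x = [-1, 8]
P̄ = F·P·Fᵀ + Q = [9 -14; -14 41]
y = z − H·x̄ = [-20]
S = H·P̄·Hᵀ + R = [241]
K = P̄·Hᵀ·S⁻¹ = [-24/241; 95/241]
x' = x̄ + K·y = [239/241, 28/241]
P' = (I − K·H)·P̄ = [1593/241 -1094/241; -1094/241 856/241]

x' = [239/241, 28/241]
P' = [1593/241 -1094/241; -1094/241 856/241]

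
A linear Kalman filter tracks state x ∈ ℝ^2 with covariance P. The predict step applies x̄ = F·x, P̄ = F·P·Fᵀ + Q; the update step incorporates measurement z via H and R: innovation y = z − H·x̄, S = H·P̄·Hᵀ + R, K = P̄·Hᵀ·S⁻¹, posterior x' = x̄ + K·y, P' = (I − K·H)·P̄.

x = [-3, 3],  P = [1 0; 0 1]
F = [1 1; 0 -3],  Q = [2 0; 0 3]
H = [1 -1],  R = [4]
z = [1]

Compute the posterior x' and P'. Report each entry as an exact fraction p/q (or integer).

x̄ = F·x = [0, -9]
P̄ = F·P·Fᵀ + Q = [4 -3; -3 12]
y = z − H·x̄ = [-8]
S = H·P̄·Hᵀ + R = [26]
K = P̄·Hᵀ·S⁻¹ = [7/26; -15/26]
x' = x̄ + K·y = [-28/13, -57/13]
P' = (I − K·H)·P̄ = [55/26 27/26; 27/26 87/26]

x' = [-28/13, -57/13]
P' = [55/26 27/26; 27/26 87/26]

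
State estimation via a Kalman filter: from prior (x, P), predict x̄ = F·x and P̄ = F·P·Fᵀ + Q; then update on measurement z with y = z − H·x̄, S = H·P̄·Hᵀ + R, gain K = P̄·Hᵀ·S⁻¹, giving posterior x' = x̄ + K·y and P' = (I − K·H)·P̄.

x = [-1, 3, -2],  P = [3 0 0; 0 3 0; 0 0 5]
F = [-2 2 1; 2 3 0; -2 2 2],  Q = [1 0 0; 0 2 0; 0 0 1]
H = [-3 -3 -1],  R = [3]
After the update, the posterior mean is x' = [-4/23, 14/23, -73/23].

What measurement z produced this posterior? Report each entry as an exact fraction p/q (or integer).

x̄ = F·x = [6, 7, 4]
P̄ = F·P·Fᵀ + Q = [30 6 34; 6 41 6; 34 6 45]
S = H·P̄·Hᵀ + R = [1035]
K = P̄·Hᵀ·S⁻¹ = [-142/1035; -49/345; -11/69]
x' − x̄ = [-142/23, -147/23, -165/23] = K·y
y = (KᵀK)⁻¹·Kᵀ·(x' − x̄) = [45]
z = y + H·x̄ = [45] + [-43] = [2]

z = [2]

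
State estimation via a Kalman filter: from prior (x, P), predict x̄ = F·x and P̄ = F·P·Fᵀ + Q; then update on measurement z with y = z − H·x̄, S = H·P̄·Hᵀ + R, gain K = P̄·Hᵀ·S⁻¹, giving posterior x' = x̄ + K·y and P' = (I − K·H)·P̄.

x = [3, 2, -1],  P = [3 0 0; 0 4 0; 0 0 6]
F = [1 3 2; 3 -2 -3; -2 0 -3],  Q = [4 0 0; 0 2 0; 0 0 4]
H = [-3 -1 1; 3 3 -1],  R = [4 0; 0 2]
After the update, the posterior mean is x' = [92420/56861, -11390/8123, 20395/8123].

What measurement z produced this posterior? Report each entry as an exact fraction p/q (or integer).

x̄ = F·x = [7, 8, -3]
P̄ = F·P·Fᵀ + Q = [67 -51 -42; -51 99 36; -42 36 70]
S = H·P̄·Hᵀ + R = [650 -466; -466 684]
K = P̄·Hᵀ·S⁻¹ = [-22347/56861 -7743/56861; 3996/8123 4005/8123; 2444/8123 620/8123]
x' − x̄ = [-305607/56861, -76374/8123, 44764/8123] = K·y
y = (KᵀK)⁻¹·Kᵀ·(x' − x̄) = [31, -50]
z = y + H·x̄ = [31, -50] + [-32, 48] = [-1, -2]

z = [-1, -2]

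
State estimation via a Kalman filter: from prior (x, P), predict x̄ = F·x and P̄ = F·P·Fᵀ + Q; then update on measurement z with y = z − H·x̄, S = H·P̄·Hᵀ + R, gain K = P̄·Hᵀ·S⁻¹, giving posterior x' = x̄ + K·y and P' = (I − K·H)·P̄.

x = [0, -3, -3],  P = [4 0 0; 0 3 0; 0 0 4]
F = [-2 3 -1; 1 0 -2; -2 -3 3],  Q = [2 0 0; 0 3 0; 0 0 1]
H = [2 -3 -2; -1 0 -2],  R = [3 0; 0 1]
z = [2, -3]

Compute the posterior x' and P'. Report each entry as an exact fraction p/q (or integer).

x̄ = F·x = [-6, 6, 0]
P̄ = F·P·Fᵀ + Q = [49 0 -23; 0 23 -32; -23 -32 80]
y = z − H·x̄ = [32, -9]
S = H·P̄·Hᵀ + R = [526 76; 76 278]
K = P̄·Hᵀ·S⁻¹ = [10065/35113 -6261/70226; -3127/70226 8511/35113; -5042/35113 -31851/70226]
x' = x̄ + K·y = [279153/70226, 84047/35113, -36029/70226]
P' = (I − K·H)·P̄ = [523571/70226 250677/35113 -258655/70226; 250677/35113 510155/70226 -129594/35113; -258655/70226 -129594/35113 145253/70226]

x' = [279153/70226, 84047/35113, -36029/70226]
P' = [523571/70226 250677/35113 -258655/70226; 250677/35113 510155/70226 -129594/35113; -258655/70226 -129594/35113 145253/70226]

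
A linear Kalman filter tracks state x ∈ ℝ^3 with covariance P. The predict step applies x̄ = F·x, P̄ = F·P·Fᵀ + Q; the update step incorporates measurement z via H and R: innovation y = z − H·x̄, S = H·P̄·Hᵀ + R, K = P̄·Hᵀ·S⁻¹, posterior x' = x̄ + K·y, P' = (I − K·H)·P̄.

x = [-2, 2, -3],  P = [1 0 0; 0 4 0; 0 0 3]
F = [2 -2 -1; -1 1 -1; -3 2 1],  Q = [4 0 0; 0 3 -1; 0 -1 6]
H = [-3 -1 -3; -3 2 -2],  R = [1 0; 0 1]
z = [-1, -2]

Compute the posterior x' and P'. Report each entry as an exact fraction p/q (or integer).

x' = [35575/15023, 7369/15023, -32172/15023]
P' = [176824/15023 63898/15023 -198819/15023; 63898/15023 26076/15023 -71617/15023; -198819/15023 -71617/15023 224715/15023]

x̄ = F·x = [-5, 7, 7]
P̄ = F·P·Fᵀ + Q = [27 -7 -25; -7 11 7; -25 7 34]
y = z − H·x̄ = [12, -17]
S = H·P̄·Hᵀ + R = [111 43; 43 152]
K = P̄·Hᵀ·S⁻¹ = [2087/15023 -5038/15023; -2919/15023 3692/15023; -6071/15023 3793/15023]
x' = x̄ + K·y = [35575/15023, 7369/15023, -32172/15023]
P' = (I − K·H)·P̄ = [176824/15023 63898/15023 -198819/15023; 63898/15023 26076/15023 -71617/15023; -198819/15023 -71617/15023 224715/15023]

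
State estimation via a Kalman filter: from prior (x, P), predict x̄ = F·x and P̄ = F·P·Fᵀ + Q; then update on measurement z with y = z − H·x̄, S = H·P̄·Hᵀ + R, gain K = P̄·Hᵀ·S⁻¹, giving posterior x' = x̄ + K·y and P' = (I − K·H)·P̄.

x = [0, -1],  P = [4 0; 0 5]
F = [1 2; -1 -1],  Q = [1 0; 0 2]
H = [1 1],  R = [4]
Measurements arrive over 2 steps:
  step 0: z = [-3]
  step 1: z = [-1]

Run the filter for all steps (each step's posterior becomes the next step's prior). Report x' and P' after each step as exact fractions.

step 0: x' = [-23/6, 3/2], P' = [179/12 -45/4; -45/4 41/4]
step 1: x' = [-160/69, 131/69], P' = [134/23 -238/69; -238/69 286/69]

step 0: x̄ = F·x = [-2, 1]
step 0: P̄ = F·P·Fᵀ + Q = [25 -14; -14 11]
step 0: y = z − H·x̄ = [-2]
step 0: S = H·P̄·Hᵀ + R = [12]
step 0: K = P̄·Hᵀ·S⁻¹ = [11/12; -1/4]
step 0: x' = x̄ + K·y = [-23/6, 3/2]
step 0: P' = (I − K·H)·P̄ = [179/12 -45/4; -45/4 41/4]
step 1: x̄ = F·x = [-5/6, 7/3]
step 1: P̄ = F·P·Fᵀ + Q = [143/12 -5/3; -5/3 14/3]
step 1: y = z − H·x̄ = [-5/2]
step 1: S = H·P̄·Hᵀ + R = [69/4]
step 1: K = P̄·Hᵀ·S⁻¹ = [41/69; 4/23]
step 1: x' = x̄ + K·y = [-160/69, 131/69]
step 1: P' = (I − K·H)·P̄ = [134/23 -238/69; -238/69 286/69]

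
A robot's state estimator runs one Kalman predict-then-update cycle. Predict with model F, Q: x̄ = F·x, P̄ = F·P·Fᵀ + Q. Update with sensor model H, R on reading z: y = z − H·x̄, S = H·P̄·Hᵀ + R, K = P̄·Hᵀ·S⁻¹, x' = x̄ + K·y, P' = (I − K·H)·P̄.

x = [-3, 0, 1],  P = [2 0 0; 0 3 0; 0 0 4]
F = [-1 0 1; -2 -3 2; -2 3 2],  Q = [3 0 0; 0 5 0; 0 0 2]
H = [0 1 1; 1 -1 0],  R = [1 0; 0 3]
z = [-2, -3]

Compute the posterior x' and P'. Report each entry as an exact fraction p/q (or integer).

x' = [-706/1245, 2611/1245, -2908/747]
P' = [1279/415 1151/415 -626/249; 1151/415 2164/415 -1228/249; -626/249 -1228/249 4211/747]

x̄ = F·x = [4, 8, 8]
P̄ = F·P·Fᵀ + Q = [9 12 12; 12 56 -3; 12 -3 53]
y = z − H·x̄ = [-18, 1]
S = H·P̄·Hᵀ + R = [104 -29; -29 44]
K = P̄·Hᵀ·S⁻¹ = [323/1245 128/1245; 352/1245 -1013/1245; 527/747 602/747]
x' = x̄ + K·y = [-706/1245, 2611/1245, -2908/747]
P' = (I − K·H)·P̄ = [1279/415 1151/415 -626/249; 1151/415 2164/415 -1228/249; -626/249 -1228/249 4211/747]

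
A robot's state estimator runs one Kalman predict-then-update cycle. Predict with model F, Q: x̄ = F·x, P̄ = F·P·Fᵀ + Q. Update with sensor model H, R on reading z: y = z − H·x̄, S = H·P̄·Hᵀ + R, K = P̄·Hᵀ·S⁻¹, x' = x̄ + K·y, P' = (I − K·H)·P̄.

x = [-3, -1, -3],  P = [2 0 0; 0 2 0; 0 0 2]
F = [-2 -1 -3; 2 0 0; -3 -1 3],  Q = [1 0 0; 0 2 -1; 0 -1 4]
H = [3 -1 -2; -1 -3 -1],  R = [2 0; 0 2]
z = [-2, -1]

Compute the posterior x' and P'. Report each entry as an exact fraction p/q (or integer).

x̄ = F·x = [16, -6, 1]
P̄ = F·P·Fᵀ + Q = [29 -8 -4; -8 10 -13; -4 -13 42]
y = z − H·x̄ = [-54, -2]
S = H·P̄·Hᵀ + R = [485 4; 4 29]
K = P̄·Hᵀ·S⁻¹ = [997/4683 -299/4683; -28/2007 -619/2007; -2411/14049 817/14049]
x' = x̄ + K·y = [21688/4683, -9292/2007, 142609/14049]
P' = (I − K·H)·P̄ = [10939/1561 -4597/669 64318/4683; -4597/669 14275/2007 -27796/2007; 64318/4683 -27796/2007 389128/14049]

x' = [21688/4683, -9292/2007, 142609/14049]
P' = [10939/1561 -4597/669 64318/4683; -4597/669 14275/2007 -27796/2007; 64318/4683 -27796/2007 389128/14049]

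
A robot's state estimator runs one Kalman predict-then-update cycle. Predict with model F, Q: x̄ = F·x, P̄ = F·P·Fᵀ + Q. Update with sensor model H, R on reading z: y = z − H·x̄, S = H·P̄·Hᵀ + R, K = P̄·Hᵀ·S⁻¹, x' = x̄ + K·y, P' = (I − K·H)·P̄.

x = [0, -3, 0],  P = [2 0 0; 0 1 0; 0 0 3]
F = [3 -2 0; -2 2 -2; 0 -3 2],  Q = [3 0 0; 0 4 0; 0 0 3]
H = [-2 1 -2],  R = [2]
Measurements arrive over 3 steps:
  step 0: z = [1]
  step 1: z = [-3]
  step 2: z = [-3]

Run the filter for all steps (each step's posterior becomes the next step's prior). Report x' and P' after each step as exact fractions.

step 0: x' = [-213/205, 546/205, 402/205], P' = [2083/205 464/205 -1812/205; 464/205 1132/205 54/205; -1812/205 54/205 1878/205]
step 1: x' = [-88284/49631, -25824/49631, 146589/49631], P' = [3360396/49631 331670/49631 -3184062/49631; 331670/49631 229888/49631 -223032/49631; -3184062/49631 -223032/49631 3083607/49631]
step 2: x' = [-33144731/3905669, -10890378/3905669, 33613755/3905669], P' = [4310726243/11717007 137713344/3905669 -1365621904/3905669; 137713344/3905669 28751768/3905669 -123686472/3905669; -1365621904/3905669 -123686472/3905669 1303118553/3905669]

step 0: x̄ = F·x = [6, -6, 9]
step 0: P̄ = F·P·Fᵀ + Q = [25 -16 6; -16 28 -18; 6 -18 24]
step 0: y = z − H·x̄ = [37]
step 0: S = H·P̄·Hᵀ + R = [410]
step 0: K = P̄·Hᵀ·S⁻¹ = [-39/205; 48/205; -39/205]
step 0: x' = x̄ + K·y = [-213/205, 546/205, 402/205]
step 0: P' = (I − K·H)·P̄ = [2083/205 464/205 -1812/205; 464/205 1132/205 54/205; -1812/205 54/205 1878/205]
step 1: x̄ = F·x = [-1731/205, 714/205, -834/205]
step 1: P̄ = F·P·Fᵀ + Q = [18322/205 -1298/205 -8472/205; -1298/205 2552/205 -3732/205; -8472/205 -3732/205 17667/205]
step 1: y = z − H·x̄ = [-6459/205]
step 1: S = H·P̄·Hᵀ + R = [99262/205]
step 1: K = P̄·Hᵀ·S⁻¹ = [-10499/49631; 6306/49631; -11061/49631]
step 1: x' = x̄ + K·y = [-88284/49631, -25824/49631, 146589/49631]
step 1: P' = (I − K·H)·P̄ = [3360396/49631 331670/49631 -3184062/49631; 331670/49631 229888/49631 -223032/49631; -3184062/49631 -223032/49631 3083607/49631]
step 2: x̄ = F·x = [-213204/49631, -168258/49631, 370650/49631]
step 2: P̄ = F·P·Fᵀ + Q = [27331969/49631 447016/49631 -19817946/49631; 447016/49631 552488/49631 -1217808/49631; -19817946/49631 -1217808/49631 17228697/49631]
step 2: y = z − H·x̄ = [334257/49631]
step 2: S = H·P̄·Hᵀ + R = [23434014/49631]
step 2: K = P̄·Hᵀ·S⁻¹ = [-7290515/11717007; 349012/3905669; 660115/3905669]
step 2: x' = x̄ + K·y = [-33144731/3905669, -10890378/3905669, 33613755/3905669]
step 2: P' = (I − K·H)·P̄ = [4310726243/11717007 137713344/3905669 -1365621904/3905669; 137713344/3905669 28751768/3905669 -123686472/3905669; -1365621904/3905669 -123686472/3905669 1303118553/3905669]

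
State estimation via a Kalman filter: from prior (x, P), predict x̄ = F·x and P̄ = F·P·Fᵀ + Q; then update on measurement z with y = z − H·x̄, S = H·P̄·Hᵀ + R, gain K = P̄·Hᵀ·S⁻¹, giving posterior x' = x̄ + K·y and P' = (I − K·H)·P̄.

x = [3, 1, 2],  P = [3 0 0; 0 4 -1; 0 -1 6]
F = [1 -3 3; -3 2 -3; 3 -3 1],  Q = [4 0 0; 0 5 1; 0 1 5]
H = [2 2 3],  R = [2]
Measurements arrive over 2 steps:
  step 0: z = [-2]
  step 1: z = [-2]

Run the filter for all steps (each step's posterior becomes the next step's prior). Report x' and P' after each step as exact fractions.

step 0: x' = [272/129, -417/43, 568/129], P' = [26009/774 -8495/258 -91/387; -8495/258 4763/86 -1955/129; -91/387 -1955/129 4048/387]
step 1: x' = [28397767/4777798, 4497452/2388899, -14039740/2388899], P' = [274346503/4777798 -20804971/2388899 -77116236/2388899; -20804971/2388899 110916611/4777798 -23593051/2388899; -77116236/2388899 -23593051/2388899 67689112/2388899]

step 0: x̄ = F·x = [6, -13, 8]
step 0: P̄ = F·P·Fᵀ + Q = [115 -102 75; -102 114 -79; 75 -79 80]
step 0: y = z − H·x̄ = [-12]
step 0: S = H·P̄·Hᵀ + R = [774]
step 0: K = P̄·Hᵀ·S⁻¹ = [251/774; -71/258; 116/387]
step 0: x' = x̄ + K·y = [272/129, -417/43, 568/129]
step 0: P' = (I − K·H)·P̄ = [26009/774 -8495/258 -91/387; -8495/258 4763/86 -1955/129; -91/387 -1955/129 4048/387]
step 1: x̄ = F·x = [5729/129, -1674/43, 5137/129]
step 1: P̄ = F·P·Fᵀ + Q = [425365/387 -143699/129 466439/387; -143699/129 102843/86 -170653/129; 466439/387 -170653/129 579934/387]
step 1: y = z − H·x̄ = [-17083/129]
step 1: S = H·P̄·Hᵀ + R = [4777798/387]
step 1: K = P̄·Hᵀ·S⁻¹ = [1387853/4777798; -736242/2388899; 824381/2388899]
step 1: x' = x̄ + K·y = [28397767/4777798, 4497452/2388899, -14039740/2388899]
step 1: P' = (I − K·H)·P̄ = [274346503/4777798 -20804971/2388899 -77116236/2388899; -20804971/2388899 110916611/4777798 -23593051/2388899; -77116236/2388899 -23593051/2388899 67689112/2388899]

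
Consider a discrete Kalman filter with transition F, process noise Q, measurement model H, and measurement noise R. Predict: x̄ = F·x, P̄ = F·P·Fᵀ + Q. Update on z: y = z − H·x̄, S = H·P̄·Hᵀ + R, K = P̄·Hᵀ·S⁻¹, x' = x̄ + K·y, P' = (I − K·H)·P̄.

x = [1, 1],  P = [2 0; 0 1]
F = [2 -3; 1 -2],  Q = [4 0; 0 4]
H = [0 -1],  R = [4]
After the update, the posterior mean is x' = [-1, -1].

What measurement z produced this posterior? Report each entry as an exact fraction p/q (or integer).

z = [1]

x̄ = F·x = [-1, -1]
P̄ = F·P·Fᵀ + Q = [21 10; 10 10]
S = H·P̄·Hᵀ + R = [14]
K = P̄·Hᵀ·S⁻¹ = [-5/7; -5/7]
x' − x̄ = [0, 0] = K·y
y = (KᵀK)⁻¹·Kᵀ·(x' − x̄) = [0]
z = y + H·x̄ = [0] + [1] = [1]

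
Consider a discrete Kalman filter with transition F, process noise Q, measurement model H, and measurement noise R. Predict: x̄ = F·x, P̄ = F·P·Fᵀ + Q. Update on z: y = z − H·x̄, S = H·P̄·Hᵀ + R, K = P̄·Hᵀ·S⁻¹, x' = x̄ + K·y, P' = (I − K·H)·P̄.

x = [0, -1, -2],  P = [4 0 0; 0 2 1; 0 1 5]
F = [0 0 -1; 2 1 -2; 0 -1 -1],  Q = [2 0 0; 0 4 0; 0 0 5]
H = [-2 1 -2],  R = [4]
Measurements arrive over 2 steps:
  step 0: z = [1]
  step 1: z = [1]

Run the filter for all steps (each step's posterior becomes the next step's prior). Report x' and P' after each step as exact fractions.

step 0: x' = [2/3, 161/51, 29/51], P' = [25/6 28/3 5/6; 28/3 1936/51 490/51; 5/6 490/51 467/102]
step 1: x' = [467/2748, 177/229, -218/687], P' = [3327/916 1872/229 811/1374; 1872/229 7608/229 1824/229; 811/1374 1824/229 1839/458]

step 0: x̄ = F·x = [2, 3, 3]
step 0: P̄ = F·P·Fᵀ + Q = [7 9 6; 9 38 9; 6 9 14]
step 0: y = z − H·x̄ = [8]
step 0: S = H·P̄·Hᵀ + R = [102]
step 0: K = P̄·Hᵀ·S⁻¹ = [-1/6; 1/51; -31/102]
step 0: x' = x̄ + K·y = [2/3, 161/51, 29/51]
step 0: P' = (I − K·H)·P̄ = [25/6 28/3 5/6; 28/3 1936/51 490/51; 5/6 490/51 467/102]
step 1: x̄ = F·x = [-29/51, 57/17, -190/51]
step 1: P̄ = F·P·Fᵀ + Q = [671/102 -36/17 1447/102; -36/17 1176/17 -672/17; 1447/102 -672/17 6809/102]
step 1: y = z − H·x̄ = [-186/17]
step 1: S = H·P̄·Hᵀ + R = [10992/17]
step 1: K = P̄·Hᵀ·S⁻¹ = [-371/5496; 54/229; -214/687]
step 1: x' = x̄ + K·y = [467/2748, 177/229, -218/687]
step 1: P' = (I − K·H)·P̄ = [3327/916 1872/229 811/1374; 1872/229 7608/229 1824/229; 811/1374 1824/229 1839/458]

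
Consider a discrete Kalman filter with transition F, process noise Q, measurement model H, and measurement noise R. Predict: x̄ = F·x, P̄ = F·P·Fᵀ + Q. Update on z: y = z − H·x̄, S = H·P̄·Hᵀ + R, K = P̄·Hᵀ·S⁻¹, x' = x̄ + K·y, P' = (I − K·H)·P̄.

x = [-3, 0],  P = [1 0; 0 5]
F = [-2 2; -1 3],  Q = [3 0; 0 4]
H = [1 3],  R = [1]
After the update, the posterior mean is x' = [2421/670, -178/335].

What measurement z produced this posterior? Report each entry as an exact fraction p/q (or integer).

x̄ = F·x = [6, 3]
P̄ = F·P·Fᵀ + Q = [27 32; 32 50]
S = H·P̄·Hᵀ + R = [670]
K = P̄·Hᵀ·S⁻¹ = [123/670; 91/335]
x' − x̄ = [-1599/670, -1183/335] = K·y
y = (KᵀK)⁻¹·Kᵀ·(x' − x̄) = [-13]
z = y + H·x̄ = [-13] + [15] = [2]

z = [2]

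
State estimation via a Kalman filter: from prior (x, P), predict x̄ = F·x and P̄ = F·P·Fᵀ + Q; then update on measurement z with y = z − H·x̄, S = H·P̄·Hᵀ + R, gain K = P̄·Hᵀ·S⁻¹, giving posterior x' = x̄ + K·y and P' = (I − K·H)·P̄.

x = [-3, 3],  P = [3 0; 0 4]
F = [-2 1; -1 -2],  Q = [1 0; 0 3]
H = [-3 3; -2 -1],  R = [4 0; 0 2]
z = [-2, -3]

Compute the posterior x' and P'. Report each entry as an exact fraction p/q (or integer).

x̄ = F·x = [9, -3]
P̄ = F·P·Fᵀ + Q = [17 -2; -2 22]
y = z − H·x̄ = [34, 12]
S = H·P̄·Hᵀ + R = [391 42; 42 84]
K = P̄·Hᵀ·S⁻¹ = [-41/370 -5059/15540; 81/370 -1677/5180]
x' = x̄ + K·y = [1717/1295, 723/1295]
P' = (I − K·H)·P̄ = [2069/7770 307/2590; 307/2590 1063/2590]

x' = [1717/1295, 723/1295]
P' = [2069/7770 307/2590; 307/2590 1063/2590]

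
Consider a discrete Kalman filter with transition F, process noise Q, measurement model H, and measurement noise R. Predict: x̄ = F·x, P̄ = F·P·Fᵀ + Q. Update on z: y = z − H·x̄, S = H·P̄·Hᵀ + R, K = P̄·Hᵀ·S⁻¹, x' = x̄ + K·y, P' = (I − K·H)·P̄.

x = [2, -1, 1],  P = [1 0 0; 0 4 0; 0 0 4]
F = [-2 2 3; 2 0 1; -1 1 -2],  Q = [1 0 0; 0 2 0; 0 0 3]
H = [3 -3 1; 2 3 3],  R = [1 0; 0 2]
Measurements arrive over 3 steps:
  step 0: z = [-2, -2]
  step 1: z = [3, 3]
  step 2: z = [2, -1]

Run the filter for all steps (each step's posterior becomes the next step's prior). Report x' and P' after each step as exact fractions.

step 0: x̄ = F·x = [-3, 5, -5]
step 0: P̄ = F·P·Fᵀ + Q = [57 8 -14; 8 10 -10; -14 -10 24]
step 0: y = z − H·x̄ = [27, 4]
step 0: S = H·P̄·Hᵀ + R = [460 254; 254 284]
step 0: K = P̄·Hᵀ·S⁻¹ = [3347/16531 5189/33062; -2152/16531 2856/16531; -37/16531 848/16531]
step 0: x' = x̄ + K·y = [51154/16531, 35975/16531, -80262/16531]
step 0: P' = (I − K·H)·P̄ = [248044/16531 144288/16531 -307921/16531; 144288/16531 85182/16531 -179470/16531; -307921/16531 -179470/16531 385316/16531]
step 1: x̄ = F·x = [-271144/16531, 22046/16531, 145345/16531]
step 1: P̄ = F·P·Fᵀ + Q = [5204387/16531 -849700/16531 -2351047/16531; -849700/16531 178870/16531 381991/16531; -2351047/16531 381991/16531 1121703/16531]
step 1: y = z − H·x̄ = [783818/16531, 89708/16531]
step 1: S = H·P̄·Hᵀ + R = [48483919/16531 2279038/16531; 2279038/16531 1022641/16531]
step 1: K = P̄·Hᵀ·S⁻¹ = [173384264/537022917 37136569/537022917; -54979681/895038195 107808043/895038195; -82297829/537022917 83100578/537022917]
step 1: x' = x̄ + K·y = [-42864836/59669213, -276063308/298346065, 141161473/59669213]
step 1: P' = (I − K·H)·P̄ = [1422026326/537022917 264119573/179007639 -1715618557/537022917; 264119573/179007639 267353894/298346065 -322117646/179007639; -1715618557/537022917 -322117646/179007639 2165499028/537022917]
step 2: x̄ = F·x = [1993943839/298346065, 55431801/59669213, -1473353858/298346065]
step 2: P̄ = F·P·Fᵀ + Q = [151459425929/2685114585 -4817353448/537022917 -65525839963/2685114585; -4817353448/537022917 2065175938/537022917 2021406577/537022917; -65525839963/2685114585 2021406577/537022917 37972741421/2685114585]
step 2: y = z − H·x̄ = [-3080308514/298346065, -697649184/298346065]
step 2: S = H·P̄·Hᵀ + R = [1476490179809/2685114585 76055124004/2685114585; 76055124004/2685114585 152470828379/2685114585]
step 2: K = P̄·Hᵀ·S⁻¹ = [25218366758308/81686383198307 5679578808209/81686383198307; -5660088296135/81686383198307 9855190760345/81686383198307; -11101452793401/81686383198307 12602890980412/81686383198307]
step 2: x' = x̄ + K·y = [272285666488197/81686383198307, 111278387619253/81686383198307, -318252713949940/81686383198307]
step 2: P' = (I − K·H)·P̄ = [204868957396466/81686383198307 114148896593063/81686383198307 -246941815651901/81686383198307; 114148896593063/81686383198307 69644410213378/81686383198307 -139173547435190/81686383198307; -246941815651901/81686383198307 -139173547435190/81686383198307 312203351856732/81686383198307]

step 0: x' = [51154/16531, 35975/16531, -80262/16531], P' = [248044/16531 144288/16531 -307921/16531; 144288/16531 85182/16531 -179470/16531; -307921/16531 -179470/16531 385316/16531]
step 1: x' = [-42864836/59669213, -276063308/298346065, 141161473/59669213], P' = [1422026326/537022917 264119573/179007639 -1715618557/537022917; 264119573/179007639 267353894/298346065 -322117646/179007639; -1715618557/537022917 -322117646/179007639 2165499028/537022917]
step 2: x' = [272285666488197/81686383198307, 111278387619253/81686383198307, -318252713949940/81686383198307], P' = [204868957396466/81686383198307 114148896593063/81686383198307 -246941815651901/81686383198307; 114148896593063/81686383198307 69644410213378/81686383198307 -139173547435190/81686383198307; -246941815651901/81686383198307 -139173547435190/81686383198307 312203351856732/81686383198307]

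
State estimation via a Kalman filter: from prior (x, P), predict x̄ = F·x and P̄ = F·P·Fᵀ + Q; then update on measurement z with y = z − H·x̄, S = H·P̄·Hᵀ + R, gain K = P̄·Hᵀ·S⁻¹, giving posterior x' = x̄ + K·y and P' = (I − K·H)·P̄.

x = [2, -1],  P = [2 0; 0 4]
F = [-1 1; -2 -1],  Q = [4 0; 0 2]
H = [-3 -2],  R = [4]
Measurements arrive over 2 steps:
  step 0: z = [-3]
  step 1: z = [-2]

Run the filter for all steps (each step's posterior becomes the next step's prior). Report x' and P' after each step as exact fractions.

step 0: x' = [3/5, 9/25], P' = [4 -28/5; -28/5 658/75]
step 1: x' = [1592/1129, -14287/12419], P' = [1732/1129 -1960/1129; -1960/1129 34082/12419]

step 0: x̄ = F·x = [-3, -3]
step 0: P̄ = F·P·Fᵀ + Q = [10 0; 0 14]
step 0: y = z − H·x̄ = [-18]
step 0: S = H·P̄·Hᵀ + R = [150]
step 0: K = P̄·Hᵀ·S⁻¹ = [-1/5; -14/75]
step 0: x' = x̄ + K·y = [3/5, 9/25]
step 0: P' = (I − K·H)·P̄ = [4 -28/5; -28/5 658/75]
step 1: x̄ = F·x = [-6/25, -39/25]
step 1: P̄ = F·P·Fᵀ + Q = [2098/75 362/75; 362/75 328/75]
step 1: y = z − H·x̄ = [-146/25]
step 1: S = H·P̄·Hᵀ + R = [24838/75]
step 1: K = P̄·Hᵀ·S⁻¹ = [-319/1129; -871/12419]
step 1: x' = x̄ + K·y = [1592/1129, -14287/12419]
step 1: P' = (I − K·H)·P̄ = [1732/1129 -1960/1129; -1960/1129 34082/12419]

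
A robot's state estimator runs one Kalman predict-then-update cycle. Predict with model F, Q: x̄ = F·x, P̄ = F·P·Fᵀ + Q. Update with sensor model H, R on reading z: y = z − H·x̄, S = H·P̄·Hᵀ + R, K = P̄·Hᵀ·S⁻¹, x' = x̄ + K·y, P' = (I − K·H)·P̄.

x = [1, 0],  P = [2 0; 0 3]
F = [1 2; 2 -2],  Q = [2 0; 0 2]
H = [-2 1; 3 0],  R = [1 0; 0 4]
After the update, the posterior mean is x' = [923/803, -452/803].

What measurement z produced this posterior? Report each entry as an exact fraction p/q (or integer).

z = [-3, 3]

x̄ = F·x = [1, 2]
P̄ = F·P·Fᵀ + Q = [16 -8; -8 22]
S = H·P̄·Hᵀ + R = [119 -120; -120 148]
K = P̄·Hᵀ·S⁻¹ = [-40/803 228/803; 686/803 426/803]
x' − x̄ = [120/803, -2058/803] = K·y
y = (KᵀK)⁻¹·Kᵀ·(x' − x̄) = [-3, 0]
z = y + H·x̄ = [-3, 0] + [0, 3] = [-3, 3]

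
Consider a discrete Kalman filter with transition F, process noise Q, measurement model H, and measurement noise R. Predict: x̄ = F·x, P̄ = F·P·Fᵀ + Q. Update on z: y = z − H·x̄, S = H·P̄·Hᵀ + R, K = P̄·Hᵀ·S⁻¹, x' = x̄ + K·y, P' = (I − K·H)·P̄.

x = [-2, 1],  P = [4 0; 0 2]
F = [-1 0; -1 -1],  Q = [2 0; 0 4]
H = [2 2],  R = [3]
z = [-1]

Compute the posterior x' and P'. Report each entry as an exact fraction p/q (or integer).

x' = [58/99, -97/99]
P' = [194/99 -164/99; -164/99 206/99]

x̄ = F·x = [2, 1]
P̄ = F·P·Fᵀ + Q = [6 4; 4 10]
y = z − H·x̄ = [-7]
S = H·P̄·Hᵀ + R = [99]
K = P̄·Hᵀ·S⁻¹ = [20/99; 28/99]
x' = x̄ + K·y = [58/99, -97/99]
P' = (I − K·H)·P̄ = [194/99 -164/99; -164/99 206/99]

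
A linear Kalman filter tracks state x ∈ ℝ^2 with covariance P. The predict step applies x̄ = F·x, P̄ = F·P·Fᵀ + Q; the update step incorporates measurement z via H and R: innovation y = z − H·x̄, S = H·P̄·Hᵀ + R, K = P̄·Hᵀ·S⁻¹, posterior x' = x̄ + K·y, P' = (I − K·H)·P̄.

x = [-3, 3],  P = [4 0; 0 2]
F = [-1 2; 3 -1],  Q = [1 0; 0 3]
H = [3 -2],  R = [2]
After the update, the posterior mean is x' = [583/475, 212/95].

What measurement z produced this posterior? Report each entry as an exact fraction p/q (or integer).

z = [-1]

x̄ = F·x = [9, -12]
P̄ = F·P·Fᵀ + Q = [13 -16; -16 41]
S = H·P̄·Hᵀ + R = [475]
K = P̄·Hᵀ·S⁻¹ = [71/475; -26/95]
x' − x̄ = [-3692/475, 1352/95] = K·y
y = (KᵀK)⁻¹·Kᵀ·(x' − x̄) = [-52]
z = y + H·x̄ = [-52] + [51] = [-1]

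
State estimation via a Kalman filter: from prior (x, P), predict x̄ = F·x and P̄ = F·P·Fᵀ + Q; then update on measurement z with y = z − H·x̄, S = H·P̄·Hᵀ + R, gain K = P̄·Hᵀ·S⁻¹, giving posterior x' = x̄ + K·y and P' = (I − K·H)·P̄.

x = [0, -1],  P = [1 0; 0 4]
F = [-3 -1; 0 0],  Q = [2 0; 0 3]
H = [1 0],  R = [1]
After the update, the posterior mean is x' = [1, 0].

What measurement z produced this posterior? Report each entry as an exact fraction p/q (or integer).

z = [1]

x̄ = F·x = [1, 0]
P̄ = F·P·Fᵀ + Q = [15 0; 0 3]
S = H·P̄·Hᵀ + R = [16]
K = P̄·Hᵀ·S⁻¹ = [15/16; 0]
x' − x̄ = [0, 0] = K·y
y = (KᵀK)⁻¹·Kᵀ·(x' − x̄) = [0]
z = y + H·x̄ = [0] + [1] = [1]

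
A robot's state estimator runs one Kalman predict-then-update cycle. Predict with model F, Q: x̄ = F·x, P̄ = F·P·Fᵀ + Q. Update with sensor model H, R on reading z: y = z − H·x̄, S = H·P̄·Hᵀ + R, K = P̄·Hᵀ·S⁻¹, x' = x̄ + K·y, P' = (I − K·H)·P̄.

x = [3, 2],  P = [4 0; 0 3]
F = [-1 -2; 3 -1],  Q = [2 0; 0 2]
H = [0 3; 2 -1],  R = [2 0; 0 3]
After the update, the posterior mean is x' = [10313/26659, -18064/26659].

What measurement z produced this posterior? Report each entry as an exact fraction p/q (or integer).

x̄ = F·x = [-7, 7]
P̄ = F·P·Fᵀ + Q = [18 -6; -6 41]
S = H·P̄·Hᵀ + R = [371 -159; -159 140]
K = P̄·Hᵀ·S⁻¹ = [4158/26659 240/503; 8793/26659 -2/503]
x' − x̄ = [196926/26659, -204677/26659] = K·y
y = (KᵀK)⁻¹·Kᵀ·(x' − x̄) = [-23, 23]
z = y + H·x̄ = [-23, 23] + [21, -21] = [-2, 2]

z = [-2, 2]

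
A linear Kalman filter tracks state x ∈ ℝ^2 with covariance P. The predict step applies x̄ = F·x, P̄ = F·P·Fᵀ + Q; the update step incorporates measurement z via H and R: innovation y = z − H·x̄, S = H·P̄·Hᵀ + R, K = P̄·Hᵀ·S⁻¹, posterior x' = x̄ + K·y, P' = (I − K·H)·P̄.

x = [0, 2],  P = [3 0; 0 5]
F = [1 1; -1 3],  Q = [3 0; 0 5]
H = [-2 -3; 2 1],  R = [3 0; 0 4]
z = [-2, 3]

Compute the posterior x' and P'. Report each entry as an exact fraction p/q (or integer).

x' = [4384/3377, -1127/10131]
P' = [5751/3377 -4342/3377; -4342/3377 12928/10131]

x̄ = F·x = [2, 6]
P̄ = F·P·Fᵀ + Q = [11 12; 12 53]
y = z − H·x̄ = [20, -7]
S = H·P̄·Hᵀ + R = [668 -299; -299 149]
K = P̄·Hᵀ·S⁻¹ = [508/3377 1790/3377; -4244/10131 -3281/10131]
x' = x̄ + K·y = [4384/3377, -1127/10131]
P' = (I − K·H)·P̄ = [5751/3377 -4342/3377; -4342/3377 12928/10131]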